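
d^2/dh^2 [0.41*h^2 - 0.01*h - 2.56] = 0.820000000000000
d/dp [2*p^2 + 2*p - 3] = 4*p + 2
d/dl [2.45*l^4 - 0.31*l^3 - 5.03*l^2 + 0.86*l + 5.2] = 9.8*l^3 - 0.93*l^2 - 10.06*l + 0.86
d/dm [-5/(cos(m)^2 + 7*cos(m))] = -5*(2*cos(m) + 7)*sin(m)/((cos(m) + 7)^2*cos(m)^2)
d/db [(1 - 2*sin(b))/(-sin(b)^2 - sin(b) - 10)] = (2*sin(b) + cos(2*b) + 20)*cos(b)/(sin(b)^2 + sin(b) + 10)^2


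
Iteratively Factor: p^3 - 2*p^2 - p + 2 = (p + 1)*(p^2 - 3*p + 2) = (p - 1)*(p + 1)*(p - 2)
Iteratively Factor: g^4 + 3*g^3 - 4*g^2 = (g - 1)*(g^3 + 4*g^2) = (g - 1)*(g + 4)*(g^2) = g*(g - 1)*(g + 4)*(g)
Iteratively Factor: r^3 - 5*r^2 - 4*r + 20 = (r - 2)*(r^2 - 3*r - 10) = (r - 5)*(r - 2)*(r + 2)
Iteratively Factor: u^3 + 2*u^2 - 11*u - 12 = (u + 1)*(u^2 + u - 12) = (u + 1)*(u + 4)*(u - 3)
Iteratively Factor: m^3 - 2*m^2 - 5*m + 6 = (m - 1)*(m^2 - m - 6) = (m - 1)*(m + 2)*(m - 3)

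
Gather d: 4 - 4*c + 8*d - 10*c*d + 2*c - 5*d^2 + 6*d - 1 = -2*c - 5*d^2 + d*(14 - 10*c) + 3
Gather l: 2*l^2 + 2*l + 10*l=2*l^2 + 12*l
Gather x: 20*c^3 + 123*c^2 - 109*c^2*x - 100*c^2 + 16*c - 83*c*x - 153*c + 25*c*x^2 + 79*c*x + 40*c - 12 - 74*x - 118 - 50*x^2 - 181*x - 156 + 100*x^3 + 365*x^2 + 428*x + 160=20*c^3 + 23*c^2 - 97*c + 100*x^3 + x^2*(25*c + 315) + x*(-109*c^2 - 4*c + 173) - 126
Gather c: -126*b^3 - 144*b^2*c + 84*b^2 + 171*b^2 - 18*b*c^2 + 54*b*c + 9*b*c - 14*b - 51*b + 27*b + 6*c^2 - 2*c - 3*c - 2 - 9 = -126*b^3 + 255*b^2 - 38*b + c^2*(6 - 18*b) + c*(-144*b^2 + 63*b - 5) - 11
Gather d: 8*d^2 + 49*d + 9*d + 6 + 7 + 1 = 8*d^2 + 58*d + 14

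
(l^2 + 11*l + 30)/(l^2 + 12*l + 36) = (l + 5)/(l + 6)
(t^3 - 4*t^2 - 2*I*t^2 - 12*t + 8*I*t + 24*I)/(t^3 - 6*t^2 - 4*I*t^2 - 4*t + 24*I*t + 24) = (t + 2)/(t - 2*I)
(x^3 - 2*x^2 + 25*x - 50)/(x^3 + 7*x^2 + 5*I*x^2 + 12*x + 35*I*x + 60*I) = (x^2 - x*(2 + 5*I) + 10*I)/(x^2 + 7*x + 12)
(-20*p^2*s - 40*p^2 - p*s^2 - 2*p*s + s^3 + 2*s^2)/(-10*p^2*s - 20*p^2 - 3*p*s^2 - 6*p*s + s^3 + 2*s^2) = (4*p + s)/(2*p + s)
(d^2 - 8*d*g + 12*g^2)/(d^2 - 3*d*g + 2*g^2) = (d - 6*g)/(d - g)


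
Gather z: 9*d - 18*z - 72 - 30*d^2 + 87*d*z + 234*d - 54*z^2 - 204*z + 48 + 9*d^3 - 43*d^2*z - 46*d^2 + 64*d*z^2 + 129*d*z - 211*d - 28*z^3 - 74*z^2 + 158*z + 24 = 9*d^3 - 76*d^2 + 32*d - 28*z^3 + z^2*(64*d - 128) + z*(-43*d^2 + 216*d - 64)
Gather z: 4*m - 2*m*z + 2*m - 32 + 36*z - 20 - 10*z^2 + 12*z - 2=6*m - 10*z^2 + z*(48 - 2*m) - 54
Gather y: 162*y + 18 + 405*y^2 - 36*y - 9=405*y^2 + 126*y + 9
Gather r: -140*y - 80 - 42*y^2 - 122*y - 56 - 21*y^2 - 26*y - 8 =-63*y^2 - 288*y - 144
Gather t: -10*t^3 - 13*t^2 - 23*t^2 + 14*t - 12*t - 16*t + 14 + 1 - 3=-10*t^3 - 36*t^2 - 14*t + 12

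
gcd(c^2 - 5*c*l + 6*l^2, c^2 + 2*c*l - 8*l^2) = c - 2*l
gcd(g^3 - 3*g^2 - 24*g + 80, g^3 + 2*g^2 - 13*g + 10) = g + 5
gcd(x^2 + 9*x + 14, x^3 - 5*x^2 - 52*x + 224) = x + 7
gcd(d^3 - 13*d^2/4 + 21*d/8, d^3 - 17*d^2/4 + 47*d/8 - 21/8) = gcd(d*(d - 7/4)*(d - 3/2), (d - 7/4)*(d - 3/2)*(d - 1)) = d^2 - 13*d/4 + 21/8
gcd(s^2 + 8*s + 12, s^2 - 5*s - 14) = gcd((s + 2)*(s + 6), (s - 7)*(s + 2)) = s + 2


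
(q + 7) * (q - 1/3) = q^2 + 20*q/3 - 7/3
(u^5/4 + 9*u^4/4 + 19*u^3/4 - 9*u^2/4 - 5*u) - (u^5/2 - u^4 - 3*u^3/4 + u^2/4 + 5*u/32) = -u^5/4 + 13*u^4/4 + 11*u^3/2 - 5*u^2/2 - 165*u/32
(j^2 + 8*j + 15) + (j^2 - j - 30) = 2*j^2 + 7*j - 15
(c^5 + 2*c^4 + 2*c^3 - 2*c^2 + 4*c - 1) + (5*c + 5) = c^5 + 2*c^4 + 2*c^3 - 2*c^2 + 9*c + 4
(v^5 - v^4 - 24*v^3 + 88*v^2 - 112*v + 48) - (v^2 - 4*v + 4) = v^5 - v^4 - 24*v^3 + 87*v^2 - 108*v + 44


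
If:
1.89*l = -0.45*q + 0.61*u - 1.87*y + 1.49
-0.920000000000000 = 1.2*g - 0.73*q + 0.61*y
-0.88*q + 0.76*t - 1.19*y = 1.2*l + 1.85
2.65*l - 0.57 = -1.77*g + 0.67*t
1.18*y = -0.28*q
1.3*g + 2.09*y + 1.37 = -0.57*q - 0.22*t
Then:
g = -1.96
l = 3.02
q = -1.64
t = 5.91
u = 6.90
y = 0.39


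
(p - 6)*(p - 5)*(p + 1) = p^3 - 10*p^2 + 19*p + 30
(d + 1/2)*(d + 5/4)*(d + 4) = d^3 + 23*d^2/4 + 61*d/8 + 5/2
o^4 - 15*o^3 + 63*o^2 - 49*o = o*(o - 7)^2*(o - 1)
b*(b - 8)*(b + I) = b^3 - 8*b^2 + I*b^2 - 8*I*b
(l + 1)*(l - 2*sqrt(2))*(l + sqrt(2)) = l^3 - sqrt(2)*l^2 + l^2 - 4*l - sqrt(2)*l - 4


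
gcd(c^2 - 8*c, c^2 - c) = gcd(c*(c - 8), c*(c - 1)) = c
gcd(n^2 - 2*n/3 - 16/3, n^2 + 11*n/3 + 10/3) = n + 2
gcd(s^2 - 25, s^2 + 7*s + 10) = s + 5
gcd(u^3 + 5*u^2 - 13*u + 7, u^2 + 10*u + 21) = u + 7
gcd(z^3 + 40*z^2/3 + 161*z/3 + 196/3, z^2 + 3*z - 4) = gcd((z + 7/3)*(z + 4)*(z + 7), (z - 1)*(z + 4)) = z + 4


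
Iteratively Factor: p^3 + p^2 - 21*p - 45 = (p + 3)*(p^2 - 2*p - 15) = (p + 3)^2*(p - 5)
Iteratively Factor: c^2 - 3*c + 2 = (c - 2)*(c - 1)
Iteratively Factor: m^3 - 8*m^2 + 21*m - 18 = (m - 3)*(m^2 - 5*m + 6) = (m - 3)^2*(m - 2)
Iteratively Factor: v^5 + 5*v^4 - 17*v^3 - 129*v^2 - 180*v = (v + 3)*(v^4 + 2*v^3 - 23*v^2 - 60*v) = v*(v + 3)*(v^3 + 2*v^2 - 23*v - 60) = v*(v - 5)*(v + 3)*(v^2 + 7*v + 12) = v*(v - 5)*(v + 3)^2*(v + 4)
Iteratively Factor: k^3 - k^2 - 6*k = (k + 2)*(k^2 - 3*k) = (k - 3)*(k + 2)*(k)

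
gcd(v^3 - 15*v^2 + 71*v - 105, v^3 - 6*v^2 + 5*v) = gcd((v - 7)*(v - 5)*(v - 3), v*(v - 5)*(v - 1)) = v - 5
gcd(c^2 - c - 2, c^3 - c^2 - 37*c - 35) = c + 1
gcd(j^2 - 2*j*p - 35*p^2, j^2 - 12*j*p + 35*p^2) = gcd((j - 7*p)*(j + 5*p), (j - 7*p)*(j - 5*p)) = -j + 7*p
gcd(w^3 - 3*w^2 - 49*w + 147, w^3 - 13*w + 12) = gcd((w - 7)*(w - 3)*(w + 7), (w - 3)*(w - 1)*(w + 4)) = w - 3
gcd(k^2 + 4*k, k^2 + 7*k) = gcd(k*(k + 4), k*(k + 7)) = k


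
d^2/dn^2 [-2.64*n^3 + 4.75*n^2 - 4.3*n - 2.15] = 9.5 - 15.84*n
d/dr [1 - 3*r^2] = -6*r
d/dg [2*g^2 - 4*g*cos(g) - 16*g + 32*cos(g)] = 4*g*sin(g) + 4*g - 32*sin(g) - 4*cos(g) - 16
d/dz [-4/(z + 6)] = 4/(z + 6)^2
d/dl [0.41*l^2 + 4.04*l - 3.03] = 0.82*l + 4.04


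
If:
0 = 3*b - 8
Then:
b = 8/3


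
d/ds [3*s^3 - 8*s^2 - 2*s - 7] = 9*s^2 - 16*s - 2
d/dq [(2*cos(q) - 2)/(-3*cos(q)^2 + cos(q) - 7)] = 6*(sin(q)^2 + 2*cos(q) + 1)*sin(q)/(3*sin(q)^2 + cos(q) - 10)^2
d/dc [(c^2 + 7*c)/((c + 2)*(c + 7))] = 2/(c^2 + 4*c + 4)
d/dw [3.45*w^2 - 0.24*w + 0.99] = 6.9*w - 0.24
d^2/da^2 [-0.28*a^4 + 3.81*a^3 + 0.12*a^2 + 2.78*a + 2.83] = -3.36*a^2 + 22.86*a + 0.24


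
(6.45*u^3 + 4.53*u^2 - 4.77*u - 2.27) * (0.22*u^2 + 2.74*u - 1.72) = 1.419*u^5 + 18.6696*u^4 + 0.268800000000003*u^3 - 21.3608*u^2 + 1.9846*u + 3.9044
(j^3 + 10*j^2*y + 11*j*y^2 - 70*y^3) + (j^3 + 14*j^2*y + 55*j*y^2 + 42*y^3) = 2*j^3 + 24*j^2*y + 66*j*y^2 - 28*y^3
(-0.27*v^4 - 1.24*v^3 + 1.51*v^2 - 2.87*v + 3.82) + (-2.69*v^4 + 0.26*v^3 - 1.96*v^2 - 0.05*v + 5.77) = -2.96*v^4 - 0.98*v^3 - 0.45*v^2 - 2.92*v + 9.59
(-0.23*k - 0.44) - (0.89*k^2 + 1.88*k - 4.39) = -0.89*k^2 - 2.11*k + 3.95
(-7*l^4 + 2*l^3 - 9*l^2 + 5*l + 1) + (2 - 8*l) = -7*l^4 + 2*l^3 - 9*l^2 - 3*l + 3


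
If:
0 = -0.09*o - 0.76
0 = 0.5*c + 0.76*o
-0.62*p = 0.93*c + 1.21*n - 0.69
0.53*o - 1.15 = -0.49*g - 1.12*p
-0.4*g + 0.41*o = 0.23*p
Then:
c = 12.84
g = -15.42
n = -15.33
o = -8.44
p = 11.77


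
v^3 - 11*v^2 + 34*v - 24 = (v - 6)*(v - 4)*(v - 1)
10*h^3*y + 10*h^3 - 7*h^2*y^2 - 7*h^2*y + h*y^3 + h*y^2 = (-5*h + y)*(-2*h + y)*(h*y + h)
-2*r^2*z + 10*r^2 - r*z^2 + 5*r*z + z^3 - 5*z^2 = (-2*r + z)*(r + z)*(z - 5)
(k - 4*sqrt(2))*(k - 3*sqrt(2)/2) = k^2 - 11*sqrt(2)*k/2 + 12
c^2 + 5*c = c*(c + 5)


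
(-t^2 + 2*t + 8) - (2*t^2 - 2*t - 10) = -3*t^2 + 4*t + 18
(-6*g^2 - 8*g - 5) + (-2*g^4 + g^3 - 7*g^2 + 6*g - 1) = -2*g^4 + g^3 - 13*g^2 - 2*g - 6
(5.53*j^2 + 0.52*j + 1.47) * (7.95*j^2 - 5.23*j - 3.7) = 43.9635*j^4 - 24.7879*j^3 - 11.4941*j^2 - 9.6121*j - 5.439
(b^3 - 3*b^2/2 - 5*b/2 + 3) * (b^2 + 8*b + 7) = b^5 + 13*b^4/2 - 15*b^3/2 - 55*b^2/2 + 13*b/2 + 21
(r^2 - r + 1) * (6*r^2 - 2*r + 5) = 6*r^4 - 8*r^3 + 13*r^2 - 7*r + 5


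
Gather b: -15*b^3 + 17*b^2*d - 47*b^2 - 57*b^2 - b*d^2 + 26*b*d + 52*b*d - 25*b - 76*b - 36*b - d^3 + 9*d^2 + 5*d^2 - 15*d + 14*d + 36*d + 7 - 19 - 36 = -15*b^3 + b^2*(17*d - 104) + b*(-d^2 + 78*d - 137) - d^3 + 14*d^2 + 35*d - 48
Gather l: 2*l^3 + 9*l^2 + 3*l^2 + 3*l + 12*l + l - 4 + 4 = 2*l^3 + 12*l^2 + 16*l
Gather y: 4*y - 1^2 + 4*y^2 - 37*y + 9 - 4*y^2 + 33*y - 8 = 0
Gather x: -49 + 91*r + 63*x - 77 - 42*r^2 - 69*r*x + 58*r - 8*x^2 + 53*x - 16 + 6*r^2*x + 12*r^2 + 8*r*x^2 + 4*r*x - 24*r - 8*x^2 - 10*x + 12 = -30*r^2 + 125*r + x^2*(8*r - 16) + x*(6*r^2 - 65*r + 106) - 130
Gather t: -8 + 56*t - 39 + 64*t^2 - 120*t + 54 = 64*t^2 - 64*t + 7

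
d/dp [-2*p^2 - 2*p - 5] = -4*p - 2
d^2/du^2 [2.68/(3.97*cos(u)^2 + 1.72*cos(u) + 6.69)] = (-168.956848*(1 - cos(u)^2)^2 - 54.900336*cos(u)^3 + 192.30876*cos(u)^2 + 140.638896*cos(u) + 42.456024)/(3.97*cos(u)^2 + 1.72*cos(u) + 6.69)^3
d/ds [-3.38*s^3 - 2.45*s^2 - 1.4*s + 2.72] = -10.14*s^2 - 4.9*s - 1.4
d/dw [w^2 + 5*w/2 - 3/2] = 2*w + 5/2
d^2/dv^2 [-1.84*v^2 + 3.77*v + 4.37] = -3.68000000000000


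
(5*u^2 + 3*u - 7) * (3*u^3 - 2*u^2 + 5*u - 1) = 15*u^5 - u^4 - 2*u^3 + 24*u^2 - 38*u + 7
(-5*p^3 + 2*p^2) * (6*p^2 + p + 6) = -30*p^5 + 7*p^4 - 28*p^3 + 12*p^2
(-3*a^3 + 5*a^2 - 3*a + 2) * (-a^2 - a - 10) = 3*a^5 - 2*a^4 + 28*a^3 - 49*a^2 + 28*a - 20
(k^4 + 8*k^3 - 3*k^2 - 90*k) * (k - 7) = k^5 + k^4 - 59*k^3 - 69*k^2 + 630*k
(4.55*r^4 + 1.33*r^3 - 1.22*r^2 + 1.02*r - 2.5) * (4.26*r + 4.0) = 19.383*r^5 + 23.8658*r^4 + 0.122800000000001*r^3 - 0.5348*r^2 - 6.57*r - 10.0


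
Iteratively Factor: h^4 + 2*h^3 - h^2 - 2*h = (h + 1)*(h^3 + h^2 - 2*h) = (h + 1)*(h + 2)*(h^2 - h) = h*(h + 1)*(h + 2)*(h - 1)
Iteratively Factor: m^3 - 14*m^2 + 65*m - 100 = (m - 5)*(m^2 - 9*m + 20) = (m - 5)*(m - 4)*(m - 5)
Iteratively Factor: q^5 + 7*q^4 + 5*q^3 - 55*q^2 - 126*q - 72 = (q - 3)*(q^4 + 10*q^3 + 35*q^2 + 50*q + 24) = (q - 3)*(q + 2)*(q^3 + 8*q^2 + 19*q + 12) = (q - 3)*(q + 1)*(q + 2)*(q^2 + 7*q + 12) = (q - 3)*(q + 1)*(q + 2)*(q + 3)*(q + 4)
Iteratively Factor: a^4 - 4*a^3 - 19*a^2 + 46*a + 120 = (a + 3)*(a^3 - 7*a^2 + 2*a + 40) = (a - 5)*(a + 3)*(a^2 - 2*a - 8) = (a - 5)*(a + 2)*(a + 3)*(a - 4)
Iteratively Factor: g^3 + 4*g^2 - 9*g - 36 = (g + 3)*(g^2 + g - 12) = (g + 3)*(g + 4)*(g - 3)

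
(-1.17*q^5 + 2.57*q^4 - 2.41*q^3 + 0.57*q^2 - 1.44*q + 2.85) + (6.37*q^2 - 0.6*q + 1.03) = -1.17*q^5 + 2.57*q^4 - 2.41*q^3 + 6.94*q^2 - 2.04*q + 3.88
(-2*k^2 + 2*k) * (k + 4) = -2*k^3 - 6*k^2 + 8*k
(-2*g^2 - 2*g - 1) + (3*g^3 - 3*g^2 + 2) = 3*g^3 - 5*g^2 - 2*g + 1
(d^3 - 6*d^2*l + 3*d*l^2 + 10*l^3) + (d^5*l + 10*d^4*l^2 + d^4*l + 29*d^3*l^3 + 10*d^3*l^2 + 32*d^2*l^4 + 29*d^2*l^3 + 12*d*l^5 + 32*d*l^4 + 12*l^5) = d^5*l + 10*d^4*l^2 + d^4*l + 29*d^3*l^3 + 10*d^3*l^2 + d^3 + 32*d^2*l^4 + 29*d^2*l^3 - 6*d^2*l + 12*d*l^5 + 32*d*l^4 + 3*d*l^2 + 12*l^5 + 10*l^3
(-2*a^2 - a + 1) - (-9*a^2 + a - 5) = 7*a^2 - 2*a + 6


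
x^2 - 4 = (x - 2)*(x + 2)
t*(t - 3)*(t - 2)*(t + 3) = t^4 - 2*t^3 - 9*t^2 + 18*t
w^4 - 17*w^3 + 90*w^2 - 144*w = w*(w - 8)*(w - 6)*(w - 3)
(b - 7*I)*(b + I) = b^2 - 6*I*b + 7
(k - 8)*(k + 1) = k^2 - 7*k - 8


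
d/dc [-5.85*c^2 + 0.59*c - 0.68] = 0.59 - 11.7*c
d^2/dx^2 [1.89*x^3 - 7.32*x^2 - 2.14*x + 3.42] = 11.34*x - 14.64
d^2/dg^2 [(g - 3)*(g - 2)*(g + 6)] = 6*g + 2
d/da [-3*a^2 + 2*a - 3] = 2 - 6*a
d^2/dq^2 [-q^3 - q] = -6*q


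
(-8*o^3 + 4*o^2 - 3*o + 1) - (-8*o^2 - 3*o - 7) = -8*o^3 + 12*o^2 + 8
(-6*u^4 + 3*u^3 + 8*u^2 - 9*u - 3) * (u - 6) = -6*u^5 + 39*u^4 - 10*u^3 - 57*u^2 + 51*u + 18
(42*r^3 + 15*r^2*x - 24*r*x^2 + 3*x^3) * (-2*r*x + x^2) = -84*r^4*x + 12*r^3*x^2 + 63*r^2*x^3 - 30*r*x^4 + 3*x^5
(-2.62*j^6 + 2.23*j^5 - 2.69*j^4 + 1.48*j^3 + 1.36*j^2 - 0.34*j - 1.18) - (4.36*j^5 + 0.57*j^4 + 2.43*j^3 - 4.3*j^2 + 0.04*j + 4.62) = -2.62*j^6 - 2.13*j^5 - 3.26*j^4 - 0.95*j^3 + 5.66*j^2 - 0.38*j - 5.8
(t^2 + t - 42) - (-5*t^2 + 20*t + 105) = 6*t^2 - 19*t - 147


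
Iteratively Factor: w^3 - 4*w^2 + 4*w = (w)*(w^2 - 4*w + 4) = w*(w - 2)*(w - 2)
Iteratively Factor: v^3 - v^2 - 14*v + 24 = (v + 4)*(v^2 - 5*v + 6) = (v - 2)*(v + 4)*(v - 3)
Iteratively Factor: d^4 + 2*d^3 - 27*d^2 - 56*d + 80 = (d - 1)*(d^3 + 3*d^2 - 24*d - 80) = (d - 5)*(d - 1)*(d^2 + 8*d + 16) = (d - 5)*(d - 1)*(d + 4)*(d + 4)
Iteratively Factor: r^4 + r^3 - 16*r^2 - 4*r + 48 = (r - 2)*(r^3 + 3*r^2 - 10*r - 24) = (r - 2)*(r + 4)*(r^2 - r - 6) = (r - 2)*(r + 2)*(r + 4)*(r - 3)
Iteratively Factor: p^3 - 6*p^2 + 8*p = (p - 2)*(p^2 - 4*p) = (p - 4)*(p - 2)*(p)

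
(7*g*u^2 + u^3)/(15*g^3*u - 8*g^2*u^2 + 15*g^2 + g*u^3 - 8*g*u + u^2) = u^2*(7*g + u)/(15*g^3*u - 8*g^2*u^2 + 15*g^2 + g*u^3 - 8*g*u + u^2)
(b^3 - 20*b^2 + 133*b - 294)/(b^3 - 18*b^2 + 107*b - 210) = (b - 7)/(b - 5)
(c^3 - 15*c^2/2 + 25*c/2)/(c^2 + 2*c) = (2*c^2 - 15*c + 25)/(2*(c + 2))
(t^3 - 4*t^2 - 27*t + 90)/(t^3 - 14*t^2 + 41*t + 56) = (t^3 - 4*t^2 - 27*t + 90)/(t^3 - 14*t^2 + 41*t + 56)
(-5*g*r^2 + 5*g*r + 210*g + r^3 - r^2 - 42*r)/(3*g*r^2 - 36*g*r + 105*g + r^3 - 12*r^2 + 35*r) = (-5*g*r - 30*g + r^2 + 6*r)/(3*g*r - 15*g + r^2 - 5*r)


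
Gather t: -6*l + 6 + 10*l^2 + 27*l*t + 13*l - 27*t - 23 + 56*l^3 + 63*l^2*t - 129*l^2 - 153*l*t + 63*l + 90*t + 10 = 56*l^3 - 119*l^2 + 70*l + t*(63*l^2 - 126*l + 63) - 7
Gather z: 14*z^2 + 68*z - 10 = 14*z^2 + 68*z - 10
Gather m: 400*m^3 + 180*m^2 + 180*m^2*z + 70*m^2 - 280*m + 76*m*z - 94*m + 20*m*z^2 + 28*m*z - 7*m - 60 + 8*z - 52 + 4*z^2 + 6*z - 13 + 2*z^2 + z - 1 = 400*m^3 + m^2*(180*z + 250) + m*(20*z^2 + 104*z - 381) + 6*z^2 + 15*z - 126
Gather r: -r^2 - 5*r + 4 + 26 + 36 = -r^2 - 5*r + 66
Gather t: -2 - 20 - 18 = -40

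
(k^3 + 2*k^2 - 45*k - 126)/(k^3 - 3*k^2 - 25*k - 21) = (k + 6)/(k + 1)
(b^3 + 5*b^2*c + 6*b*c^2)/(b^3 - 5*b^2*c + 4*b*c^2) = (b^2 + 5*b*c + 6*c^2)/(b^2 - 5*b*c + 4*c^2)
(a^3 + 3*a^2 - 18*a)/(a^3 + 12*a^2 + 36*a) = (a - 3)/(a + 6)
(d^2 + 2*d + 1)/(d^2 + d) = (d + 1)/d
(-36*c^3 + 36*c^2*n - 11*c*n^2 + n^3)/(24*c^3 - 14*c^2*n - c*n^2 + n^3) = (-6*c + n)/(4*c + n)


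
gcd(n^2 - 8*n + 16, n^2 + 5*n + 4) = 1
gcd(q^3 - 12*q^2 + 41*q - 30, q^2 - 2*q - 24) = q - 6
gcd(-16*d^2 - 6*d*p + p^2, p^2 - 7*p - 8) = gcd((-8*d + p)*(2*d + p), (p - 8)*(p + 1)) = 1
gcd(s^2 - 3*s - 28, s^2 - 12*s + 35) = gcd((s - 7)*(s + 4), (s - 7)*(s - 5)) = s - 7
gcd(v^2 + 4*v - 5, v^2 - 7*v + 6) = v - 1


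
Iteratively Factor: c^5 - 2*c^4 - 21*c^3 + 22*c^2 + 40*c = (c - 5)*(c^4 + 3*c^3 - 6*c^2 - 8*c) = (c - 5)*(c + 1)*(c^3 + 2*c^2 - 8*c) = (c - 5)*(c - 2)*(c + 1)*(c^2 + 4*c) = (c - 5)*(c - 2)*(c + 1)*(c + 4)*(c)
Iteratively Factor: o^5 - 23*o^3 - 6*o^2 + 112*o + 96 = (o + 2)*(o^4 - 2*o^3 - 19*o^2 + 32*o + 48) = (o - 3)*(o + 2)*(o^3 + o^2 - 16*o - 16) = (o - 3)*(o + 1)*(o + 2)*(o^2 - 16) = (o - 4)*(o - 3)*(o + 1)*(o + 2)*(o + 4)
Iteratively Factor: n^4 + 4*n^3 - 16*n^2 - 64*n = (n + 4)*(n^3 - 16*n) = n*(n + 4)*(n^2 - 16) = n*(n - 4)*(n + 4)*(n + 4)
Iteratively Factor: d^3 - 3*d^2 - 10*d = (d + 2)*(d^2 - 5*d) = d*(d + 2)*(d - 5)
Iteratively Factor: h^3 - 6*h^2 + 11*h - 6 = (h - 1)*(h^2 - 5*h + 6) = (h - 2)*(h - 1)*(h - 3)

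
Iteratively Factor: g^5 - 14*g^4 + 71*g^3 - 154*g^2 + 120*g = (g - 2)*(g^4 - 12*g^3 + 47*g^2 - 60*g) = (g - 5)*(g - 2)*(g^3 - 7*g^2 + 12*g) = g*(g - 5)*(g - 2)*(g^2 - 7*g + 12) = g*(g - 5)*(g - 4)*(g - 2)*(g - 3)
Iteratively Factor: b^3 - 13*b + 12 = (b + 4)*(b^2 - 4*b + 3) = (b - 1)*(b + 4)*(b - 3)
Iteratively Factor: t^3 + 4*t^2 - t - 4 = (t + 1)*(t^2 + 3*t - 4) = (t - 1)*(t + 1)*(t + 4)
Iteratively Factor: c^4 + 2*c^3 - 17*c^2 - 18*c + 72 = (c + 4)*(c^3 - 2*c^2 - 9*c + 18) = (c + 3)*(c + 4)*(c^2 - 5*c + 6) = (c - 2)*(c + 3)*(c + 4)*(c - 3)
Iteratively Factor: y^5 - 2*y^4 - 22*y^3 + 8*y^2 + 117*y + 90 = (y - 3)*(y^4 + y^3 - 19*y^2 - 49*y - 30) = (y - 5)*(y - 3)*(y^3 + 6*y^2 + 11*y + 6) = (y - 5)*(y - 3)*(y + 1)*(y^2 + 5*y + 6) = (y - 5)*(y - 3)*(y + 1)*(y + 2)*(y + 3)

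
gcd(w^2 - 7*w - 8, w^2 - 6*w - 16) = w - 8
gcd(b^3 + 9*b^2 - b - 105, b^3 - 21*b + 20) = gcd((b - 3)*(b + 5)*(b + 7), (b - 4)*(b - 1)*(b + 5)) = b + 5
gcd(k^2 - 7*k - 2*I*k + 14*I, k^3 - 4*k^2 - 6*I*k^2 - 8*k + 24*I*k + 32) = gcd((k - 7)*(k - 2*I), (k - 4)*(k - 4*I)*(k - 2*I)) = k - 2*I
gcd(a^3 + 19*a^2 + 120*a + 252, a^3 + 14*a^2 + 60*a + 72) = a^2 + 12*a + 36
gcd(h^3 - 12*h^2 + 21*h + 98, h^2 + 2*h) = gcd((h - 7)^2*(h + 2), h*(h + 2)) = h + 2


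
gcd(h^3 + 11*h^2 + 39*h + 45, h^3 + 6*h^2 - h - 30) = h^2 + 8*h + 15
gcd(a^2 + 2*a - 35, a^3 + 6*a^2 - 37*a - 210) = a + 7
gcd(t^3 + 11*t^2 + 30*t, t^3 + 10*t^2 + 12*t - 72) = t + 6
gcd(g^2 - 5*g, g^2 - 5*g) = g^2 - 5*g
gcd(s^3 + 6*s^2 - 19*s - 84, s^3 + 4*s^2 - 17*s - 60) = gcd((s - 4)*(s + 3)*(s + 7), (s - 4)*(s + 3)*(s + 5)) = s^2 - s - 12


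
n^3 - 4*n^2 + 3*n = n*(n - 3)*(n - 1)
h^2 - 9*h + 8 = (h - 8)*(h - 1)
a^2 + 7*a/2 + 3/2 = (a + 1/2)*(a + 3)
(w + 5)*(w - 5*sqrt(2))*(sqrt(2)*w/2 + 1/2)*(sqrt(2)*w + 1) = w^4 - 4*sqrt(2)*w^3 + 5*w^3 - 20*sqrt(2)*w^2 - 19*w^2/2 - 95*w/2 - 5*sqrt(2)*w/2 - 25*sqrt(2)/2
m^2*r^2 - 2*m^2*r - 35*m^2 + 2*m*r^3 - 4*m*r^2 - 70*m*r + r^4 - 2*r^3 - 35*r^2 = (m + r)^2*(r - 7)*(r + 5)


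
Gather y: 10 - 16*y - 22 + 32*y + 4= 16*y - 8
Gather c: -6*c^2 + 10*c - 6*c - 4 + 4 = -6*c^2 + 4*c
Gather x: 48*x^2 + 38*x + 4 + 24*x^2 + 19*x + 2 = 72*x^2 + 57*x + 6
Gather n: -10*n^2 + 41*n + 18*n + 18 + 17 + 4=-10*n^2 + 59*n + 39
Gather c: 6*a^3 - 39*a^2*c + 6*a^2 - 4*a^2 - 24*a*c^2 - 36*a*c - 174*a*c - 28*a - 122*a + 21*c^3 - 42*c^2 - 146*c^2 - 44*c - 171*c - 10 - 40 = 6*a^3 + 2*a^2 - 150*a + 21*c^3 + c^2*(-24*a - 188) + c*(-39*a^2 - 210*a - 215) - 50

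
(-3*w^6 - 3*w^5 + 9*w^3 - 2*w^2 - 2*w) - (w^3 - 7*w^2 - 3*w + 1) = -3*w^6 - 3*w^5 + 8*w^3 + 5*w^2 + w - 1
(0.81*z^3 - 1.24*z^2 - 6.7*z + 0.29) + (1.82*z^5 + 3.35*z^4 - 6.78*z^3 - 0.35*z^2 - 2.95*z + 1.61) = 1.82*z^5 + 3.35*z^4 - 5.97*z^3 - 1.59*z^2 - 9.65*z + 1.9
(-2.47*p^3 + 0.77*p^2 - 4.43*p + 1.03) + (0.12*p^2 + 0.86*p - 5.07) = -2.47*p^3 + 0.89*p^2 - 3.57*p - 4.04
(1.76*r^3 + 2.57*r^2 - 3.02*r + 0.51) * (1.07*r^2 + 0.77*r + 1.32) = 1.8832*r^5 + 4.1051*r^4 + 1.0707*r^3 + 1.6127*r^2 - 3.5937*r + 0.6732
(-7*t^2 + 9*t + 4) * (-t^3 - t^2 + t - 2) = 7*t^5 - 2*t^4 - 20*t^3 + 19*t^2 - 14*t - 8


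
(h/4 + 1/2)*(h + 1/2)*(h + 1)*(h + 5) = h^4/4 + 17*h^3/8 + 21*h^2/4 + 37*h/8 + 5/4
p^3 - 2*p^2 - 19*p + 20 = (p - 5)*(p - 1)*(p + 4)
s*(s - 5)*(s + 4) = s^3 - s^2 - 20*s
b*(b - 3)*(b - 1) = b^3 - 4*b^2 + 3*b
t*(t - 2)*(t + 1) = t^3 - t^2 - 2*t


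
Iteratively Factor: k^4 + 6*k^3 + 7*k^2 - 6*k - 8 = (k + 4)*(k^3 + 2*k^2 - k - 2) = (k + 2)*(k + 4)*(k^2 - 1) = (k + 1)*(k + 2)*(k + 4)*(k - 1)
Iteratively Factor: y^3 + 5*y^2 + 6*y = (y + 2)*(y^2 + 3*y) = y*(y + 2)*(y + 3)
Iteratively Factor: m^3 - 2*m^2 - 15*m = (m)*(m^2 - 2*m - 15) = m*(m + 3)*(m - 5)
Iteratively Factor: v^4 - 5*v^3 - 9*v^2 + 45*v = (v - 3)*(v^3 - 2*v^2 - 15*v) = v*(v - 3)*(v^2 - 2*v - 15) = v*(v - 3)*(v + 3)*(v - 5)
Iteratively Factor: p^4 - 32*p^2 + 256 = (p - 4)*(p^3 + 4*p^2 - 16*p - 64) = (p - 4)*(p + 4)*(p^2 - 16) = (p - 4)^2*(p + 4)*(p + 4)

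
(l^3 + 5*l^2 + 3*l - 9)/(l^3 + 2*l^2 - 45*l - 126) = (l^2 + 2*l - 3)/(l^2 - l - 42)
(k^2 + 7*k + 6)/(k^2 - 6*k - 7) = (k + 6)/(k - 7)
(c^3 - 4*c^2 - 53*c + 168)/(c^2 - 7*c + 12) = (c^2 - c - 56)/(c - 4)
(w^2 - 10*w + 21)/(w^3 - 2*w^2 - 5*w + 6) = (w - 7)/(w^2 + w - 2)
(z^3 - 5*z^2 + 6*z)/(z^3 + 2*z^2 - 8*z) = (z - 3)/(z + 4)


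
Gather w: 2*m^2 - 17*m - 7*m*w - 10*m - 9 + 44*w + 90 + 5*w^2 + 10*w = 2*m^2 - 27*m + 5*w^2 + w*(54 - 7*m) + 81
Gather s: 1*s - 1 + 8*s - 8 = 9*s - 9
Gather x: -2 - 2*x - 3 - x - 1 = -3*x - 6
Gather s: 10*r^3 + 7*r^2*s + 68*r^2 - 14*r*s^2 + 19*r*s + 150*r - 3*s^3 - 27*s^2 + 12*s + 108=10*r^3 + 68*r^2 + 150*r - 3*s^3 + s^2*(-14*r - 27) + s*(7*r^2 + 19*r + 12) + 108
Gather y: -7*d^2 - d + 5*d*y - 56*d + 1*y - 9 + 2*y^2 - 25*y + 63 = -7*d^2 - 57*d + 2*y^2 + y*(5*d - 24) + 54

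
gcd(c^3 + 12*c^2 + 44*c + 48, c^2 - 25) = 1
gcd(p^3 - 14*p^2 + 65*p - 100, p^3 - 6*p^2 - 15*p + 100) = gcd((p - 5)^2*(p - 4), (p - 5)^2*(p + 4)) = p^2 - 10*p + 25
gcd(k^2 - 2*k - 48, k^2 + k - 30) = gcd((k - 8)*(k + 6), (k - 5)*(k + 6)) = k + 6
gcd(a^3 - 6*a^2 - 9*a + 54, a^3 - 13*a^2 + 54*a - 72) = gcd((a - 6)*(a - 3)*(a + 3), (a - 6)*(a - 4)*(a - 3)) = a^2 - 9*a + 18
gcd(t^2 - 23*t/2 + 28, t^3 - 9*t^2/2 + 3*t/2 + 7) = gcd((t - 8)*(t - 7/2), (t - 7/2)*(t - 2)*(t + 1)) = t - 7/2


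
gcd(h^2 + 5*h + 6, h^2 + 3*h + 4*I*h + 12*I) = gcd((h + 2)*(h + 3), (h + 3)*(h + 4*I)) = h + 3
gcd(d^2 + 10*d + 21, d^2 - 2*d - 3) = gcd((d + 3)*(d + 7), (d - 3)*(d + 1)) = 1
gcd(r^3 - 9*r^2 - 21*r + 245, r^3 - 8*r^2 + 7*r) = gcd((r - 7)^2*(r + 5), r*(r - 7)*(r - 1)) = r - 7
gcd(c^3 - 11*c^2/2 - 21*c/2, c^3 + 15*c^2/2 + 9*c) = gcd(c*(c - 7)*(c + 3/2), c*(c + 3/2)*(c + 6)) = c^2 + 3*c/2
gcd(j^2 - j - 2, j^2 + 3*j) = 1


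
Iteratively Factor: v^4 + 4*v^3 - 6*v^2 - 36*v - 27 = (v + 3)*(v^3 + v^2 - 9*v - 9) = (v + 3)^2*(v^2 - 2*v - 3) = (v + 1)*(v + 3)^2*(v - 3)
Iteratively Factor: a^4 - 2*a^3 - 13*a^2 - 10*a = (a + 1)*(a^3 - 3*a^2 - 10*a) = a*(a + 1)*(a^2 - 3*a - 10) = a*(a + 1)*(a + 2)*(a - 5)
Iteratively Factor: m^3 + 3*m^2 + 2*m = (m + 2)*(m^2 + m) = (m + 1)*(m + 2)*(m)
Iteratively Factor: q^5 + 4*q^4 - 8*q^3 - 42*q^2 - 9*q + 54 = (q + 2)*(q^4 + 2*q^3 - 12*q^2 - 18*q + 27) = (q - 3)*(q + 2)*(q^3 + 5*q^2 + 3*q - 9) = (q - 3)*(q + 2)*(q + 3)*(q^2 + 2*q - 3) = (q - 3)*(q - 1)*(q + 2)*(q + 3)*(q + 3)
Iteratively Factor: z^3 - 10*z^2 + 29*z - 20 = (z - 5)*(z^2 - 5*z + 4) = (z - 5)*(z - 4)*(z - 1)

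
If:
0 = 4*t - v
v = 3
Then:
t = 3/4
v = 3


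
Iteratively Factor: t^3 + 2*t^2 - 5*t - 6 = (t + 1)*(t^2 + t - 6) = (t - 2)*(t + 1)*(t + 3)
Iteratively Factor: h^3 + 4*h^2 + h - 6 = (h + 2)*(h^2 + 2*h - 3) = (h - 1)*(h + 2)*(h + 3)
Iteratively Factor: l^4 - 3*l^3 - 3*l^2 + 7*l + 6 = (l - 3)*(l^3 - 3*l - 2) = (l - 3)*(l + 1)*(l^2 - l - 2) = (l - 3)*(l + 1)^2*(l - 2)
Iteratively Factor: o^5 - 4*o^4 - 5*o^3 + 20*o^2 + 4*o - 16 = (o + 2)*(o^4 - 6*o^3 + 7*o^2 + 6*o - 8) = (o + 1)*(o + 2)*(o^3 - 7*o^2 + 14*o - 8) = (o - 1)*(o + 1)*(o + 2)*(o^2 - 6*o + 8) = (o - 4)*(o - 1)*(o + 1)*(o + 2)*(o - 2)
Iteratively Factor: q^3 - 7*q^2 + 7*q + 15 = (q - 3)*(q^2 - 4*q - 5) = (q - 5)*(q - 3)*(q + 1)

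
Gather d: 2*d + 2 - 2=2*d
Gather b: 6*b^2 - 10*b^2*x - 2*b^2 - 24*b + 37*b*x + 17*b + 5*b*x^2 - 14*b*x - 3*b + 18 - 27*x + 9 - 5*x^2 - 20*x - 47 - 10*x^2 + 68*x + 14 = b^2*(4 - 10*x) + b*(5*x^2 + 23*x - 10) - 15*x^2 + 21*x - 6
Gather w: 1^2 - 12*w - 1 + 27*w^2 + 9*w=27*w^2 - 3*w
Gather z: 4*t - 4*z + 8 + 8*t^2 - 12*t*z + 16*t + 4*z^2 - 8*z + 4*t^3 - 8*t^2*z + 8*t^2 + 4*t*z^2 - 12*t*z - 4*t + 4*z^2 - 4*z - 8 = 4*t^3 + 16*t^2 + 16*t + z^2*(4*t + 8) + z*(-8*t^2 - 24*t - 16)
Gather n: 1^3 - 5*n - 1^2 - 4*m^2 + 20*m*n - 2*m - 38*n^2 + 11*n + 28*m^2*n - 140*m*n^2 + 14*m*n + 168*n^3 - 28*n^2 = -4*m^2 - 2*m + 168*n^3 + n^2*(-140*m - 66) + n*(28*m^2 + 34*m + 6)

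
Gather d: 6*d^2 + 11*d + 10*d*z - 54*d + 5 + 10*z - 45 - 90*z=6*d^2 + d*(10*z - 43) - 80*z - 40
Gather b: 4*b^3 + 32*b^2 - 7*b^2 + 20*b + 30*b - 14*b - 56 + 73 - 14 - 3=4*b^3 + 25*b^2 + 36*b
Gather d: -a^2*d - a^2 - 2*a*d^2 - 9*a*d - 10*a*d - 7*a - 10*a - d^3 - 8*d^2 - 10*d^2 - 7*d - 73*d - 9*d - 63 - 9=-a^2 - 17*a - d^3 + d^2*(-2*a - 18) + d*(-a^2 - 19*a - 89) - 72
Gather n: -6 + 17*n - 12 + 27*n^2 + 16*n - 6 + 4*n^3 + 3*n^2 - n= 4*n^3 + 30*n^2 + 32*n - 24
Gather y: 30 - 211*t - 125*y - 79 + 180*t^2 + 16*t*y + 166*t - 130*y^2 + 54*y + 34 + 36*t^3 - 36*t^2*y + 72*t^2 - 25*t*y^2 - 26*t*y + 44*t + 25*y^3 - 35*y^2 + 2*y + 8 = 36*t^3 + 252*t^2 - t + 25*y^3 + y^2*(-25*t - 165) + y*(-36*t^2 - 10*t - 69) - 7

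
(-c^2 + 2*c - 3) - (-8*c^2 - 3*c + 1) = 7*c^2 + 5*c - 4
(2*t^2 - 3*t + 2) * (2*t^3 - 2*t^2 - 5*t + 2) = 4*t^5 - 10*t^4 + 15*t^2 - 16*t + 4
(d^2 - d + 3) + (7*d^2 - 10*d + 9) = 8*d^2 - 11*d + 12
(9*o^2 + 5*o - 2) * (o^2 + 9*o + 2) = 9*o^4 + 86*o^3 + 61*o^2 - 8*o - 4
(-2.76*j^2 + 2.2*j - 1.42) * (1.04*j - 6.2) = -2.8704*j^3 + 19.4*j^2 - 15.1168*j + 8.804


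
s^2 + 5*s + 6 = (s + 2)*(s + 3)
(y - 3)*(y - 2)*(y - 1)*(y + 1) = y^4 - 5*y^3 + 5*y^2 + 5*y - 6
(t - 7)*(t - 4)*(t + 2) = t^3 - 9*t^2 + 6*t + 56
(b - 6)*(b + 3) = b^2 - 3*b - 18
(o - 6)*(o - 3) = o^2 - 9*o + 18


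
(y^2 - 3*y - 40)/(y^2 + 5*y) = (y - 8)/y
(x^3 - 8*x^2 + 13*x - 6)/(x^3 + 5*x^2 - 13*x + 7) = (x - 6)/(x + 7)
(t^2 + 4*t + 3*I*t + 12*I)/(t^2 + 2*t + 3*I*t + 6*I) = (t + 4)/(t + 2)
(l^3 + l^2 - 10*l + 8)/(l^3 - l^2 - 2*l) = (l^2 + 3*l - 4)/(l*(l + 1))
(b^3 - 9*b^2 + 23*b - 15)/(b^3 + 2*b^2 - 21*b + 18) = (b - 5)/(b + 6)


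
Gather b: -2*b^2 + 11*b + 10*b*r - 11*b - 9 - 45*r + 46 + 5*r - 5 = -2*b^2 + 10*b*r - 40*r + 32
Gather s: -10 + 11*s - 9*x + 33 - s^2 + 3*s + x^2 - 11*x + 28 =-s^2 + 14*s + x^2 - 20*x + 51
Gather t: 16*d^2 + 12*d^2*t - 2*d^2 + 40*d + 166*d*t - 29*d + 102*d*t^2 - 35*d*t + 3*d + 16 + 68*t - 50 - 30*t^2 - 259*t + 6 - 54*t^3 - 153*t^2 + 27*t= 14*d^2 + 14*d - 54*t^3 + t^2*(102*d - 183) + t*(12*d^2 + 131*d - 164) - 28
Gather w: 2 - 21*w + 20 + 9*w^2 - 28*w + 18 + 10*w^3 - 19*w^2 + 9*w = 10*w^3 - 10*w^2 - 40*w + 40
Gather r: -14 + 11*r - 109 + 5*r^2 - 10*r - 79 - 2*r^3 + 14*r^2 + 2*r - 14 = -2*r^3 + 19*r^2 + 3*r - 216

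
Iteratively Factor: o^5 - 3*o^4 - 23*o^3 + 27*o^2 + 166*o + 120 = (o + 2)*(o^4 - 5*o^3 - 13*o^2 + 53*o + 60) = (o - 5)*(o + 2)*(o^3 - 13*o - 12) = (o - 5)*(o + 2)*(o + 3)*(o^2 - 3*o - 4) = (o - 5)*(o + 1)*(o + 2)*(o + 3)*(o - 4)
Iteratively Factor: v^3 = (v)*(v^2) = v^2*(v)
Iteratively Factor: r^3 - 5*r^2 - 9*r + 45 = (r - 3)*(r^2 - 2*r - 15) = (r - 5)*(r - 3)*(r + 3)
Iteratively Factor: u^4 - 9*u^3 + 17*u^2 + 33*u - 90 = (u - 3)*(u^3 - 6*u^2 - u + 30) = (u - 3)*(u + 2)*(u^2 - 8*u + 15) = (u - 5)*(u - 3)*(u + 2)*(u - 3)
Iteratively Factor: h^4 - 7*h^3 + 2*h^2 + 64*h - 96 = (h - 4)*(h^3 - 3*h^2 - 10*h + 24) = (h - 4)*(h - 2)*(h^2 - h - 12) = (h - 4)^2*(h - 2)*(h + 3)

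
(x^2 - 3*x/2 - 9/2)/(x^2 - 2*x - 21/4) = 2*(x - 3)/(2*x - 7)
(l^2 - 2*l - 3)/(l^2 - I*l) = (l^2 - 2*l - 3)/(l*(l - I))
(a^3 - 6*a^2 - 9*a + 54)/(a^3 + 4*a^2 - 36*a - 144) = (a^2 - 9)/(a^2 + 10*a + 24)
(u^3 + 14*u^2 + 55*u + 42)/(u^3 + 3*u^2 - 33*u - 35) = (u + 6)/(u - 5)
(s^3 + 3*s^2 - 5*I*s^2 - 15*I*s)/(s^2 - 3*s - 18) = s*(s - 5*I)/(s - 6)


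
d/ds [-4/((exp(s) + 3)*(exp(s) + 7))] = 8*(exp(s) + 5)*exp(s)/((exp(s) + 3)^2*(exp(s) + 7)^2)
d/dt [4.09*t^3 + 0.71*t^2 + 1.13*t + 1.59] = 12.27*t^2 + 1.42*t + 1.13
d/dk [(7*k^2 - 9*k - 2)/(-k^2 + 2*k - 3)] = (5*k^2 - 46*k + 31)/(k^4 - 4*k^3 + 10*k^2 - 12*k + 9)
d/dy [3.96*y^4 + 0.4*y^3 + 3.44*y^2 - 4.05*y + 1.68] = 15.84*y^3 + 1.2*y^2 + 6.88*y - 4.05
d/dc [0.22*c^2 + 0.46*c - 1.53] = 0.44*c + 0.46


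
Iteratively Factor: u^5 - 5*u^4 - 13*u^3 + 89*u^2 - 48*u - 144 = (u + 1)*(u^4 - 6*u^3 - 7*u^2 + 96*u - 144) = (u + 1)*(u + 4)*(u^3 - 10*u^2 + 33*u - 36) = (u - 3)*(u + 1)*(u + 4)*(u^2 - 7*u + 12) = (u - 3)^2*(u + 1)*(u + 4)*(u - 4)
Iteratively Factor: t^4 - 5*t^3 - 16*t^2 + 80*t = (t - 4)*(t^3 - t^2 - 20*t) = (t - 5)*(t - 4)*(t^2 + 4*t) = t*(t - 5)*(t - 4)*(t + 4)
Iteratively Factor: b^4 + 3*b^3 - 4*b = (b)*(b^3 + 3*b^2 - 4) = b*(b + 2)*(b^2 + b - 2) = b*(b + 2)^2*(b - 1)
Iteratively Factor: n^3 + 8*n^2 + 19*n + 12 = (n + 1)*(n^2 + 7*n + 12) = (n + 1)*(n + 3)*(n + 4)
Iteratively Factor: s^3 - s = (s)*(s^2 - 1) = s*(s - 1)*(s + 1)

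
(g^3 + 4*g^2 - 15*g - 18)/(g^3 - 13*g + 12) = (g^2 + 7*g + 6)/(g^2 + 3*g - 4)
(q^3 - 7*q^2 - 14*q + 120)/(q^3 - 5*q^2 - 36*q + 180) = (q + 4)/(q + 6)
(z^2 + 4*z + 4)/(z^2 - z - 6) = (z + 2)/(z - 3)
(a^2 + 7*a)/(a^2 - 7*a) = (a + 7)/(a - 7)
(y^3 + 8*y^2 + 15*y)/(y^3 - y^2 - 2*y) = (y^2 + 8*y + 15)/(y^2 - y - 2)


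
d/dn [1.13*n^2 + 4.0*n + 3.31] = 2.26*n + 4.0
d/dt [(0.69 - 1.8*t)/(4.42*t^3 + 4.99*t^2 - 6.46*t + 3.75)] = (15.912*t^3 - 0.167399999999999*t^2 - 6.8862*t - 2.2926)/(19.5364*t^6 + 44.1116*t^5 - 32.2063*t^4 - 31.3208*t^3 + 79.1566*t^2 - 48.45*t + 14.0625)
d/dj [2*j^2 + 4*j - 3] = 4*j + 4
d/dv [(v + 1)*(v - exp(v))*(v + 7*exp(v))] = (1 - exp(v))*(v + 1)*(v + 7*exp(v)) + (v + 1)*(v - exp(v))*(7*exp(v) + 1) + (v - exp(v))*(v + 7*exp(v))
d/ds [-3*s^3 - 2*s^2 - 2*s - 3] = -9*s^2 - 4*s - 2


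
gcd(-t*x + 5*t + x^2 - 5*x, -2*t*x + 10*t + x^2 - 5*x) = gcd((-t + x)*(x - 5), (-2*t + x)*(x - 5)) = x - 5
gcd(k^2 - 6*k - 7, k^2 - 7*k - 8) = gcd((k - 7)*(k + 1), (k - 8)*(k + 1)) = k + 1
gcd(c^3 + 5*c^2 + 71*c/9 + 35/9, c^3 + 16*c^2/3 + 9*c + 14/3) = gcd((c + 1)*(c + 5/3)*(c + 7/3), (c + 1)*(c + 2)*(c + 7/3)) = c^2 + 10*c/3 + 7/3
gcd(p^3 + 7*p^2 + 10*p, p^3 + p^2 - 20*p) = p^2 + 5*p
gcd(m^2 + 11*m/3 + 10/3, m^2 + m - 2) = m + 2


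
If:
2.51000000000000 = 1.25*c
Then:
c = 2.01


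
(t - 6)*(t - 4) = t^2 - 10*t + 24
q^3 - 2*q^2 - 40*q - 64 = (q - 8)*(q + 2)*(q + 4)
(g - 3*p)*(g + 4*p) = g^2 + g*p - 12*p^2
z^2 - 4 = (z - 2)*(z + 2)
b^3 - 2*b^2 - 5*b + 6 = (b - 3)*(b - 1)*(b + 2)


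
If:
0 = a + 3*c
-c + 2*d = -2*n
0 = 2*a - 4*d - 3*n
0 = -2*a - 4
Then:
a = -2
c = 2/3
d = -5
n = 16/3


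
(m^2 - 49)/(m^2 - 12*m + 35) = (m + 7)/(m - 5)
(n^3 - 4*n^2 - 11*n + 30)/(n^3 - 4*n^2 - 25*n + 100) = (n^2 + n - 6)/(n^2 + n - 20)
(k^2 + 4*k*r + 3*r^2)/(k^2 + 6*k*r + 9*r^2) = (k + r)/(k + 3*r)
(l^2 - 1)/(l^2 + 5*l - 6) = (l + 1)/(l + 6)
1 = 1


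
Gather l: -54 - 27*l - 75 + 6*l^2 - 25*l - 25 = 6*l^2 - 52*l - 154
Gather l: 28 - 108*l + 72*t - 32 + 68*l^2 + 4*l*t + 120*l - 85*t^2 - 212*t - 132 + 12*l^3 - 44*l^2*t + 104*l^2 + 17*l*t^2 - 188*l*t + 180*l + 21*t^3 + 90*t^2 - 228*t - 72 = 12*l^3 + l^2*(172 - 44*t) + l*(17*t^2 - 184*t + 192) + 21*t^3 + 5*t^2 - 368*t - 208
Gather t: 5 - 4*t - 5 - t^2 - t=-t^2 - 5*t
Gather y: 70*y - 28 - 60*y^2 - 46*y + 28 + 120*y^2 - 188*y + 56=60*y^2 - 164*y + 56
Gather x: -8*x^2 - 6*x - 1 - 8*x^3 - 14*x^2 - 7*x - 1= -8*x^3 - 22*x^2 - 13*x - 2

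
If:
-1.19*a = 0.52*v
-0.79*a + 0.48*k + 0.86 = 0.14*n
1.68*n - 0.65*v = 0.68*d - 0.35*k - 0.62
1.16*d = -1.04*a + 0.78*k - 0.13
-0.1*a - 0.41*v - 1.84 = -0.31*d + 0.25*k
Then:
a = 3.54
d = -1.49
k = 2.68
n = -4.67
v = -8.11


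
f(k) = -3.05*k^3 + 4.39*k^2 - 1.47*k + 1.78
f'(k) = -9.15*k^2 + 8.78*k - 1.47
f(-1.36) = 19.57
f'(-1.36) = -30.33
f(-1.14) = 13.68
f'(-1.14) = -23.37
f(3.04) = -47.81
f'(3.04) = -59.34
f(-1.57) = 26.71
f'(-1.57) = -37.81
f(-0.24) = 2.43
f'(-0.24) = -4.10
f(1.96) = -7.20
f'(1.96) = -19.41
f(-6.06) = 850.67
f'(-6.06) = -390.70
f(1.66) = -2.51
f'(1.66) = -12.11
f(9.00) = -1879.31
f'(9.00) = -663.60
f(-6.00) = 827.44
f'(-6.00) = -383.55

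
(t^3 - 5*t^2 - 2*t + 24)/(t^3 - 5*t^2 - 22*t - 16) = (t^2 - 7*t + 12)/(t^2 - 7*t - 8)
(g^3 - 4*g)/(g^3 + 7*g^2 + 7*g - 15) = g*(g^2 - 4)/(g^3 + 7*g^2 + 7*g - 15)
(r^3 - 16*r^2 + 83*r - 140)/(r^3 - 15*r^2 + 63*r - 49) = (r^2 - 9*r + 20)/(r^2 - 8*r + 7)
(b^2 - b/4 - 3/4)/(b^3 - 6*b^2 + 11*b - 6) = (b + 3/4)/(b^2 - 5*b + 6)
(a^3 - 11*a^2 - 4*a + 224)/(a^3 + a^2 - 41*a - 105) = (a^2 - 4*a - 32)/(a^2 + 8*a + 15)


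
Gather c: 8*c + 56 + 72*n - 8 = 8*c + 72*n + 48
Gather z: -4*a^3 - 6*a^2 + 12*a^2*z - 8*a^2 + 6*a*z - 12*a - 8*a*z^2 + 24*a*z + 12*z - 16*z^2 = -4*a^3 - 14*a^2 - 12*a + z^2*(-8*a - 16) + z*(12*a^2 + 30*a + 12)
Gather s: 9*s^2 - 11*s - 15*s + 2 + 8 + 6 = 9*s^2 - 26*s + 16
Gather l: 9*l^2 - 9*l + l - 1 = 9*l^2 - 8*l - 1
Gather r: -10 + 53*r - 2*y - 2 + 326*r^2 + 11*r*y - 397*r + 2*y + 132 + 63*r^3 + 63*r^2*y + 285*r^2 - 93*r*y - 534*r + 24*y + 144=63*r^3 + r^2*(63*y + 611) + r*(-82*y - 878) + 24*y + 264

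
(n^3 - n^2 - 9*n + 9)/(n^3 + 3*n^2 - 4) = (n^2 - 9)/(n^2 + 4*n + 4)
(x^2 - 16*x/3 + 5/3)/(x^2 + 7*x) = (3*x^2 - 16*x + 5)/(3*x*(x + 7))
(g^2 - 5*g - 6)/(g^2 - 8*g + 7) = (g^2 - 5*g - 6)/(g^2 - 8*g + 7)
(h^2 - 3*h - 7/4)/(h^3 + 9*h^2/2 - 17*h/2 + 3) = (4*h^2 - 12*h - 7)/(2*(2*h^3 + 9*h^2 - 17*h + 6))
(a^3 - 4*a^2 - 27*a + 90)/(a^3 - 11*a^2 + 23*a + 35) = (a^3 - 4*a^2 - 27*a + 90)/(a^3 - 11*a^2 + 23*a + 35)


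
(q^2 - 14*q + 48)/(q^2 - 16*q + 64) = (q - 6)/(q - 8)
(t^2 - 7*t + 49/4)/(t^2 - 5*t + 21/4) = (2*t - 7)/(2*t - 3)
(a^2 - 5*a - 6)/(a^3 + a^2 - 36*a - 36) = 1/(a + 6)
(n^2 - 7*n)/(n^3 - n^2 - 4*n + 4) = n*(n - 7)/(n^3 - n^2 - 4*n + 4)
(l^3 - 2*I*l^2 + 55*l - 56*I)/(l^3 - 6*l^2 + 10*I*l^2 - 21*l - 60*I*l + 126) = (l^2 - 9*I*l - 8)/(l^2 + 3*l*(-2 + I) - 18*I)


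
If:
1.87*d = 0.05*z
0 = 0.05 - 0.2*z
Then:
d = 0.01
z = 0.25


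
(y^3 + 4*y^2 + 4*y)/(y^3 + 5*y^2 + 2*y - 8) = y*(y + 2)/(y^2 + 3*y - 4)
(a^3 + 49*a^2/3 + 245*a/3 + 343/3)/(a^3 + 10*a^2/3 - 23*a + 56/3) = (3*a^2 + 28*a + 49)/(3*a^2 - 11*a + 8)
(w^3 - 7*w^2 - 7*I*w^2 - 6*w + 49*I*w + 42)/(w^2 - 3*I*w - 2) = (w^2 - w*(7 + 6*I) + 42*I)/(w - 2*I)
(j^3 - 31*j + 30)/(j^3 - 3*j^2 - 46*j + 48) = (j - 5)/(j - 8)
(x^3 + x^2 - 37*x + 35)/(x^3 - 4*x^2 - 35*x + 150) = (x^2 + 6*x - 7)/(x^2 + x - 30)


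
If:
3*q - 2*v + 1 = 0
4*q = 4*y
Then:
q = y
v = 3*y/2 + 1/2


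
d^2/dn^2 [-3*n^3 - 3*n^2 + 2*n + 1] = -18*n - 6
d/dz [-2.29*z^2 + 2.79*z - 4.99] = 2.79 - 4.58*z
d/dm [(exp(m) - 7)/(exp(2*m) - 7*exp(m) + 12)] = (-(exp(m) - 7)*(2*exp(m) - 7) + exp(2*m) - 7*exp(m) + 12)*exp(m)/(exp(2*m) - 7*exp(m) + 12)^2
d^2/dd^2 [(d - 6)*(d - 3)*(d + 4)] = 6*d - 10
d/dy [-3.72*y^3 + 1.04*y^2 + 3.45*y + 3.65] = -11.16*y^2 + 2.08*y + 3.45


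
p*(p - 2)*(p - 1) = p^3 - 3*p^2 + 2*p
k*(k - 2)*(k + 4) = k^3 + 2*k^2 - 8*k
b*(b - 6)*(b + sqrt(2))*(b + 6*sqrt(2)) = b^4 - 6*b^3 + 7*sqrt(2)*b^3 - 42*sqrt(2)*b^2 + 12*b^2 - 72*b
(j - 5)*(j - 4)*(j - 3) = j^3 - 12*j^2 + 47*j - 60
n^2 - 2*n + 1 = (n - 1)^2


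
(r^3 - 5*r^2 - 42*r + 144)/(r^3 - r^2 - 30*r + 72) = (r - 8)/(r - 4)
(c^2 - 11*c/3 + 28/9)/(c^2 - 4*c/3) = (c - 7/3)/c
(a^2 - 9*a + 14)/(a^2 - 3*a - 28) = (a - 2)/(a + 4)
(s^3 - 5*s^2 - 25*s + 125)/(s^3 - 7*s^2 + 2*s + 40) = (s^2 - 25)/(s^2 - 2*s - 8)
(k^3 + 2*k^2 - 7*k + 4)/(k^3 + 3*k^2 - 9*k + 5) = (k + 4)/(k + 5)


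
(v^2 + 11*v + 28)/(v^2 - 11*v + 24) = (v^2 + 11*v + 28)/(v^2 - 11*v + 24)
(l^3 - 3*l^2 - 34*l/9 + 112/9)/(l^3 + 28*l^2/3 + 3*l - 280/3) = (3*l^2 - l - 14)/(3*(l^2 + 12*l + 35))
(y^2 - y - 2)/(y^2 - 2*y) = (y + 1)/y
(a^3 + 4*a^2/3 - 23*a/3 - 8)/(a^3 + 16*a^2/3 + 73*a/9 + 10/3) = 3*(3*a^2 - 5*a - 8)/(9*a^2 + 21*a + 10)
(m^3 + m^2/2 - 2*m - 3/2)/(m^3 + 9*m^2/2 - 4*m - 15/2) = (m + 1)/(m + 5)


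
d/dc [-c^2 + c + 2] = 1 - 2*c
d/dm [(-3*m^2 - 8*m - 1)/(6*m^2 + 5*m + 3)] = (33*m^2 - 6*m - 19)/(36*m^4 + 60*m^3 + 61*m^2 + 30*m + 9)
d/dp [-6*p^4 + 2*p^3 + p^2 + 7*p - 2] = -24*p^3 + 6*p^2 + 2*p + 7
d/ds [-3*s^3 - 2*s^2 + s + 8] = -9*s^2 - 4*s + 1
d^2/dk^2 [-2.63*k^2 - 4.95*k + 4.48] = -5.26000000000000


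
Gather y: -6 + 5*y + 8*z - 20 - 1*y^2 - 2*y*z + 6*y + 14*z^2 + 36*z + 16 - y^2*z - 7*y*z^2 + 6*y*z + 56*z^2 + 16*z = y^2*(-z - 1) + y*(-7*z^2 + 4*z + 11) + 70*z^2 + 60*z - 10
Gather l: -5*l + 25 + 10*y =-5*l + 10*y + 25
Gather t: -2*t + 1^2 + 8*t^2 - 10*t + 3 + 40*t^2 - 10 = 48*t^2 - 12*t - 6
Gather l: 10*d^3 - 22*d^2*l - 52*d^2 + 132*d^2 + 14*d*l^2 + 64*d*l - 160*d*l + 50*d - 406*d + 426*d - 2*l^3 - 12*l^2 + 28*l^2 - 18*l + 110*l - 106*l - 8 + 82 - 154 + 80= 10*d^3 + 80*d^2 + 70*d - 2*l^3 + l^2*(14*d + 16) + l*(-22*d^2 - 96*d - 14)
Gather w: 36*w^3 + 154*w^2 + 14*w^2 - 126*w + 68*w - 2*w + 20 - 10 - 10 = 36*w^3 + 168*w^2 - 60*w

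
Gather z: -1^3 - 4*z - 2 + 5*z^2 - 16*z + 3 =5*z^2 - 20*z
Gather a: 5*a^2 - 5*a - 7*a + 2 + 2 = 5*a^2 - 12*a + 4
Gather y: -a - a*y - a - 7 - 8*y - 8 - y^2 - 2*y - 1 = -2*a - y^2 + y*(-a - 10) - 16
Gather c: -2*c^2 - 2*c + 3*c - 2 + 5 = -2*c^2 + c + 3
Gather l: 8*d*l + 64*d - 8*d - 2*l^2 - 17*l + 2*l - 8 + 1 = 56*d - 2*l^2 + l*(8*d - 15) - 7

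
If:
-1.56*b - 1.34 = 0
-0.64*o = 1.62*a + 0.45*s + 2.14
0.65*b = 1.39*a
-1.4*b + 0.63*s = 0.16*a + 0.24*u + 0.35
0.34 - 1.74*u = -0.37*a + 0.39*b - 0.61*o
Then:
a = -0.40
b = -0.86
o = -1.27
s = -1.51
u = -0.14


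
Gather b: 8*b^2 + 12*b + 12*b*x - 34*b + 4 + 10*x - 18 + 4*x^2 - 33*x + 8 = 8*b^2 + b*(12*x - 22) + 4*x^2 - 23*x - 6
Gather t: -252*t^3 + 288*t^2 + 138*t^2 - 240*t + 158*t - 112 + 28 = -252*t^3 + 426*t^2 - 82*t - 84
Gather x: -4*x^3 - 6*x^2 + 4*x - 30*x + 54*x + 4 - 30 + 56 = -4*x^3 - 6*x^2 + 28*x + 30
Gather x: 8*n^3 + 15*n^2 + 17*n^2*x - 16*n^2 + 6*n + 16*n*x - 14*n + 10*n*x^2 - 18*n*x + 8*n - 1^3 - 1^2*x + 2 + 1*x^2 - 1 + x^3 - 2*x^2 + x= 8*n^3 - n^2 + x^3 + x^2*(10*n - 1) + x*(17*n^2 - 2*n)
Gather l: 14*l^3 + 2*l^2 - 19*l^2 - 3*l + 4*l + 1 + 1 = 14*l^3 - 17*l^2 + l + 2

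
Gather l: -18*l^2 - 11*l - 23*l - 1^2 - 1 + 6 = -18*l^2 - 34*l + 4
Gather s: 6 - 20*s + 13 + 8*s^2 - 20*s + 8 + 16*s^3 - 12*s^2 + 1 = 16*s^3 - 4*s^2 - 40*s + 28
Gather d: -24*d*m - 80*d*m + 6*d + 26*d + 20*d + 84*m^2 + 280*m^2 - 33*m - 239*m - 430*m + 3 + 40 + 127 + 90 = d*(52 - 104*m) + 364*m^2 - 702*m + 260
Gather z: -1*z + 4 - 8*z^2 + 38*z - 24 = -8*z^2 + 37*z - 20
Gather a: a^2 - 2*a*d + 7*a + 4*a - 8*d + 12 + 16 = a^2 + a*(11 - 2*d) - 8*d + 28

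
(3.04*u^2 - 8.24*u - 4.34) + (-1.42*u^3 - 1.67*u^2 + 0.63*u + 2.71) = -1.42*u^3 + 1.37*u^2 - 7.61*u - 1.63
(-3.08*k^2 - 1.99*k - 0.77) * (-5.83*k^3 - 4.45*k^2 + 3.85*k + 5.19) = 17.9564*k^5 + 25.3077*k^4 + 1.4866*k^3 - 20.2202*k^2 - 13.2926*k - 3.9963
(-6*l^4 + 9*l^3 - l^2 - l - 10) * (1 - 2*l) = 12*l^5 - 24*l^4 + 11*l^3 + l^2 + 19*l - 10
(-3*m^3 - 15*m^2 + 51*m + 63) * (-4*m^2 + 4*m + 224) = 12*m^5 + 48*m^4 - 936*m^3 - 3408*m^2 + 11676*m + 14112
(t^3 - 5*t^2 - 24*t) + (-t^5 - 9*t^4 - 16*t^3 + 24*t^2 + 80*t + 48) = -t^5 - 9*t^4 - 15*t^3 + 19*t^2 + 56*t + 48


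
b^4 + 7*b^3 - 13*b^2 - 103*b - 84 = (b - 4)*(b + 1)*(b + 3)*(b + 7)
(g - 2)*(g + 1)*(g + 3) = g^3 + 2*g^2 - 5*g - 6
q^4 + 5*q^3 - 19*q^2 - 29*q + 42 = (q - 3)*(q - 1)*(q + 2)*(q + 7)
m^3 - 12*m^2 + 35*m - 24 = (m - 8)*(m - 3)*(m - 1)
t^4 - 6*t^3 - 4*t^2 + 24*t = t*(t - 6)*(t - 2)*(t + 2)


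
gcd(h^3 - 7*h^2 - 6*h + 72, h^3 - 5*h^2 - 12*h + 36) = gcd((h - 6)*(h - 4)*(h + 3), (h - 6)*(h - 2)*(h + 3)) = h^2 - 3*h - 18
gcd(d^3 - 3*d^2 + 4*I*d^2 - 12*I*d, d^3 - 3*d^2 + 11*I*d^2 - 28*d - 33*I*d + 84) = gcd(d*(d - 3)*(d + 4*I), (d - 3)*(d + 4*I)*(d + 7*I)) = d^2 + d*(-3 + 4*I) - 12*I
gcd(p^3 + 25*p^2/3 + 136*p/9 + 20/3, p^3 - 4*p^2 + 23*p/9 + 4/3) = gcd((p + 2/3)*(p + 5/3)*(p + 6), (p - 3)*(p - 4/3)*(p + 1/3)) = 1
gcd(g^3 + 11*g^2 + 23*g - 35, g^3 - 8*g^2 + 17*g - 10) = g - 1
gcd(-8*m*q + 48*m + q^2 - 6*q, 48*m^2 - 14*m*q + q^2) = -8*m + q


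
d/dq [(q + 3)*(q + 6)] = 2*q + 9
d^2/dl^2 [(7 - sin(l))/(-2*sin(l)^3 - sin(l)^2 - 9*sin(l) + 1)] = (-16*sin(l)^7 + 246*sin(l)^6 + 249*sin(l)^5 - 61*sin(l)^4 + 51*sin(l)^3 - 188*sin(l)^2 - 394*sin(l) - 1130)/(2*sin(l)^3 + sin(l)^2 + 9*sin(l) - 1)^3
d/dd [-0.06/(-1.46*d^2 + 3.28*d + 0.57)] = (0.1968 - 0.1752*d)/(-1.46*d^2 + 3.28*d + 0.57)^2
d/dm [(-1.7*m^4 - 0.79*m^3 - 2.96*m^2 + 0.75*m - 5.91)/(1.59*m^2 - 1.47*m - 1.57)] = (-5.406*m^5 + 6.2409*m^4 + 12.9986*m^3 + 6.8796*m^2 + 28.0882*m - 9.8652)/(2.5281*m^4 - 4.6746*m^3 - 2.8317*m^2 + 4.6158*m + 2.4649)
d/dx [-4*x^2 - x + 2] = -8*x - 1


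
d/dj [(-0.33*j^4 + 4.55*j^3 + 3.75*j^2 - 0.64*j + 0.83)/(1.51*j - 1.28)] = (-1.4949*j^4 + 15.4306*j^3 - 11.8095*j^2 - 9.6*j - 0.4341)/(2.2801*j^2 - 3.8656*j + 1.6384)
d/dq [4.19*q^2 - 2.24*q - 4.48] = 8.38*q - 2.24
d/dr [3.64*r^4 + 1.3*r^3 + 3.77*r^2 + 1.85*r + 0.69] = 14.56*r^3 + 3.9*r^2 + 7.54*r + 1.85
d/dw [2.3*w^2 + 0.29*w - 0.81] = 4.6*w + 0.29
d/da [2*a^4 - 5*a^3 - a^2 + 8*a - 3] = 8*a^3 - 15*a^2 - 2*a + 8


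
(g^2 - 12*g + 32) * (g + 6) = g^3 - 6*g^2 - 40*g + 192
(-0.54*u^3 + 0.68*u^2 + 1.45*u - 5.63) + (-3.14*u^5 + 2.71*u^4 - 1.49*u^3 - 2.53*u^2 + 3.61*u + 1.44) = -3.14*u^5 + 2.71*u^4 - 2.03*u^3 - 1.85*u^2 + 5.06*u - 4.19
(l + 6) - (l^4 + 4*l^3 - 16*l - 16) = -l^4 - 4*l^3 + 17*l + 22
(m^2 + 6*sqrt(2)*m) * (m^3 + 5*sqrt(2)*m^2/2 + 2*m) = m^5 + 17*sqrt(2)*m^4/2 + 32*m^3 + 12*sqrt(2)*m^2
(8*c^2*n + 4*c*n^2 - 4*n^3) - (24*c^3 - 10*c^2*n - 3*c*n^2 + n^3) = -24*c^3 + 18*c^2*n + 7*c*n^2 - 5*n^3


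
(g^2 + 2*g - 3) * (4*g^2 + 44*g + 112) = 4*g^4 + 52*g^3 + 188*g^2 + 92*g - 336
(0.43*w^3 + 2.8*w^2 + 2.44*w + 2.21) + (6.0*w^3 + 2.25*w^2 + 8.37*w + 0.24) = 6.43*w^3 + 5.05*w^2 + 10.81*w + 2.45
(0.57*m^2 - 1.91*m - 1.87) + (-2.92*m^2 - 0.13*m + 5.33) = -2.35*m^2 - 2.04*m + 3.46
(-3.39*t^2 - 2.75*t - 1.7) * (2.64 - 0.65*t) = 2.2035*t^3 - 7.1621*t^2 - 6.155*t - 4.488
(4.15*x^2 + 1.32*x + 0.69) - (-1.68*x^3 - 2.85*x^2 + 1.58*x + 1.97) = 1.68*x^3 + 7.0*x^2 - 0.26*x - 1.28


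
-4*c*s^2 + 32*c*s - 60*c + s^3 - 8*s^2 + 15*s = (-4*c + s)*(s - 5)*(s - 3)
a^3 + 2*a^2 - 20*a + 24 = (a - 2)^2*(a + 6)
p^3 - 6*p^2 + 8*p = p*(p - 4)*(p - 2)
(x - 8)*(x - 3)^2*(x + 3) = x^4 - 11*x^3 + 15*x^2 + 99*x - 216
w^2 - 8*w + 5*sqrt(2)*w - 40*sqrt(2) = (w - 8)*(w + 5*sqrt(2))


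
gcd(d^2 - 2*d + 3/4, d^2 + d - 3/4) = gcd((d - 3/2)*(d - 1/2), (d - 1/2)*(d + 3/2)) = d - 1/2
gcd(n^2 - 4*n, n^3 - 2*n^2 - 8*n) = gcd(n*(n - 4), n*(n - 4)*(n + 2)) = n^2 - 4*n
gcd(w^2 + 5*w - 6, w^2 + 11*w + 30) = w + 6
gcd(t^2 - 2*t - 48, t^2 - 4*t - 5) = 1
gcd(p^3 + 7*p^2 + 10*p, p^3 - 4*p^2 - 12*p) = p^2 + 2*p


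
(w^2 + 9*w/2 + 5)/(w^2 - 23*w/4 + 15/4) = 2*(2*w^2 + 9*w + 10)/(4*w^2 - 23*w + 15)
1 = 1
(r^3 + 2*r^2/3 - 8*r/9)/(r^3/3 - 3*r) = (9*r^2 + 6*r - 8)/(3*(r^2 - 9))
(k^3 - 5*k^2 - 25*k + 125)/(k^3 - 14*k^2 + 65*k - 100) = (k + 5)/(k - 4)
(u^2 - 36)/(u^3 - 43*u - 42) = (u - 6)/(u^2 - 6*u - 7)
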